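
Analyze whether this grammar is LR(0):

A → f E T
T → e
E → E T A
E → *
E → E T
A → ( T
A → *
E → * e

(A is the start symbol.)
A grammar is LR(0) if no state in the canonical LR(0) collection has:
  - both a shift item (dot before a terminal) and a complete item (shift-reduce conflict), or
  - two or more complete items (reduce-reduce conflict; the accept item [A' → A .] counts as a complete item here).

Augment with A' → A and build the canonical LR(0) collection (I0 = CLOSURE({[A' → . A]}), then GOTO on every symbol after a dot until no new states appear). It has 12 states:
  I0: { [A → . ( T], [A → . *], [A → . f E T], [A' → . A] }  — shift
  I1: { [A → ( . T], [T → . e] }  — shift
  I2: { [A → * .] }  — reduce
  I3: { [A' → A .] }  — accept
  I4: { [A → f . E T], [E → . * e], [E → . *], [E → . E T A], [E → . E T] }  — shift
  I5: { [E → * . e], [E → * .] }  — shift, reduce
  I6: { [A → f E . T], [E → E . T A], [E → E . T], [T → . e] }  — shift
  I7: { [A → . ( T], [A → . *], [A → . f E T], [A → f E T .], [E → E T . A], [E → E T .] }  — shift, 2 reduces
  I8: { [T → e .] }  — reduce
  I9: { [E → E T A .] }  — reduce
  I10: { [E → * e .] }  — reduce
  I11: { [A → ( T .] }  — reduce

Conflict in state I5:
  Shift-reduce conflict between [E → * .] and [E → * . e]
So the grammar is NOT LR(0).

Answer: No. Shift-reduce conflict between [E → * .] and [E → * . e]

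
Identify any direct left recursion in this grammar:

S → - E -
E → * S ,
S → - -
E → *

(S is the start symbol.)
Direct left recursion occurs when N → N α for some non-terminal N (the right-hand side begins with the left-hand side itself).

S → - E -: starts with '-'
E → * S ,: starts with '*'
S → - -: starts with '-'
E → *: starts with '*'

No direct left recursion found.

Answer: No direct left recursion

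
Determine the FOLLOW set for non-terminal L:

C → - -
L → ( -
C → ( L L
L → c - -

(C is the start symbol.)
{ $, '(', 'c' }

In C → ( L L: L is followed by L, add FIRST(L) \ {ε} = { '(', 'c' }
In C → ( L L: L is at the end, add FOLLOW(C)

The FOLLOW sets referred to above (computed the same way, to a fixed point):
  FOLLOW(C) = { $ }

Taking the union: FOLLOW(L) = { $, '(', 'c' }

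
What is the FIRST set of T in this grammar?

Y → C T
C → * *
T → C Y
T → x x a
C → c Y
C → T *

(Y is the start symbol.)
{ '*', 'c', 'x' }

FIRST sets of the other non-terminals involved (by the same procedure, iterated to a fixed point):
  FIRST(C) = { '*', 'c', 'x' }

From T → C Y:
  - C is a non-terminal: add FIRST(C) \ {ε} = { '*', 'c', 'x' }
    C is not nullable, so stop
From T → x x a:
  - x is a terminal: add 'x' and stop

Collecting: FIRST(T) = { '*', 'c', 'x' }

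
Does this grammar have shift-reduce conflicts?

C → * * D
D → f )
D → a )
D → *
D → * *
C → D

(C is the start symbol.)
Yes — I1: [D → * .] vs [C → * . * D]; I8: [D → * * .] vs [D → . *]; I9: [D → * .] vs [D → * . *]

A shift-reduce conflict occurs when an LR(0) state has both:
  - a complete (reduce) item [A → α .] (dot at the end), and
  - a shift item [B → β . c γ] (dot before a terminal).

Augment with C' → C and build the canonical LR(0) collection (I0 = CLOSURE({[C' → . C]}), then GOTO on every symbol after a dot until no new states appear). It has 12 states:
  I0: { [C → . * * D], [C → . D], [C' → . C], [D → . * *], [D → . *], [D → . a )], [D → . f )] }  — shift
  I1: { [C → * . * D], [D → * . *], [D → * .] }  — shift, reduce
  I2: { [C' → C .] }  — accept
  I3: { [C → D .] }  — reduce
  I4: { [D → a . )] }  — shift
  I5: { [D → f . )] }  — shift
  I6: { [D → f ) .] }  — reduce
  I7: { [D → a ) .] }  — reduce
  I8: { [C → * * . D], [D → * * .], [D → . * *], [D → . *], [D → . a )], [D → . f )] }  — shift, reduce
  I9: { [D → * . *], [D → * .] }  — shift, reduce
  I10: { [C → * * D .] }  — reduce
  I11: { [D → * * .] }  — reduce

I1 contains reduce item [D → * .] and shift items [C → * . * D], [D → * . *] — shift-reduce conflict.
I8 contains reduce item [D → * * .] and shift items [D → . *], [D → . * *], [D → . a )], [D → . f )] — shift-reduce conflict.
I9 contains reduce item [D → * .] and shift item [D → * . *] — shift-reduce conflict.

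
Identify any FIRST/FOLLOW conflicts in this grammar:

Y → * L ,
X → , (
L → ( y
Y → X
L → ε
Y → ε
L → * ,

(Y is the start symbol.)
Nullable non-terminals: L, Y.
FIRST sets used below: FIRST(X) = { ',' }

L: nullable alternative(s) L → ε; FOLLOW(L) = { ',' }
  L → ( y: FIRST \ {ε} = { '(' } — disjoint from FOLLOW(L)
  L → ε: FIRST \ {ε} = { } — this is the only nullable alternative, skip
  L → * ,: FIRST \ {ε} = { '*' } — disjoint from FOLLOW(L)

Y: nullable alternative(s) Y → ε; FOLLOW(Y) = { $ }
  Y → * L ,: FIRST \ {ε} = { '*' } — disjoint from FOLLOW(Y)
  Y → X: FIRST \ {ε} = { ',' } — disjoint from FOLLOW(Y)
  Y → ε: FIRST \ {ε} = { } — this is the only nullable alternative, skip

X has no nullable alternative, so no FIRST/FOLLOW check is needed there.

No FIRST/FOLLOW conflicts found.

Answer: No FIRST/FOLLOW conflicts.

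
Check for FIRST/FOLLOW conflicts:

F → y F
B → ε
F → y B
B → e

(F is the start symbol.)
No FIRST/FOLLOW conflicts.

Nullable non-terminals: B.

B: nullable alternative(s) B → ε; FOLLOW(B) = { $ }
  B → ε: FIRST \ {ε} = { } — this is the only nullable alternative, skip
  B → e: FIRST \ {ε} = { 'e' } — disjoint from FOLLOW(B)

F has no nullable alternative, so no FIRST/FOLLOW check is needed there.

No FIRST/FOLLOW conflicts found.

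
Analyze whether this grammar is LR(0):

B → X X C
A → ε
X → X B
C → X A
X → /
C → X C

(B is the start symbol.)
No. Shift-reduce conflict between [A → .] and [X → . /]

Augment with B' → B and build the canonical LR(0) collection (I0 = CLOSURE({[B' → . B]}), then GOTO on every symbol after a dot until no new states appear). It has 10 states:
  I0: { [B → . X X C], [B' → . B], [X → . /], [X → . X B] }  — shift
  I1: { [X → / .] }  — reduce
  I2: { [B' → B .] }  — accept
  I3: { [B → . X X C], [B → X . X C], [X → . /], [X → . X B], [X → X . B] }  — shift
  I4: { [X → X B .] }  — reduce
  I5: { [B → . X X C], [B → X . X C], [B → X X . C], [C → . X A], [C → . X C], [X → . /], [X → . X B], [X → X . B] }  — shift
  I6: { [B → X X C .] }  — reduce
  I7: { [A → .], [B → . X X C], [B → X . X C], [B → X X . C], [C → . X A], [C → . X C], [C → X . A], [C → X . C], [X → . /], [X → . X B], [X → X . B] }  — shift, reduce
  I8: { [C → X A .] }  — reduce
  I9: { [B → X X C .], [C → X C .] }  — 2 reduces

Conflict in state I7:
  Shift-reduce conflict between [A → .] and [X → . /]
So the grammar is NOT LR(0).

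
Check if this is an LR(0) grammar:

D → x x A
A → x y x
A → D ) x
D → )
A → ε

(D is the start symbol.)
No. Shift-reduce conflict between [A → .] and [A → . x y x]

Augment with D' → D and build the canonical LR(0) collection (I0 = CLOSURE({[D' → . D]}), then GOTO on every symbol after a dot until no new states appear). It has 12 states:
  I0: { [D → . )], [D → . x x A], [D' → . D] }  — shift
  I1: { [D → ) .] }  — reduce
  I2: { [D' → D .] }  — accept
  I3: { [D → x . x A] }  — shift
  I4: { [A → . D ) x], [A → . x y x], [A → .], [D → . )], [D → . x x A], [D → x x . A] }  — shift, reduce
  I5: { [D → x x A .] }  — reduce
  I6: { [A → D . ) x] }  — shift
  I7: { [A → x . y x], [D → x . x A] }  — shift
  I8: { [A → x y . x] }  — shift
  I9: { [A → x y x .] }  — reduce
  I10: { [A → D ) . x] }  — shift
  I11: { [A → D ) x .] }  — reduce

Conflict in state I4:
  Shift-reduce conflict between [A → .] and [A → . x y x]
So the grammar is NOT LR(0).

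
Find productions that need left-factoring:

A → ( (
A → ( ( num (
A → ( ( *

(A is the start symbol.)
Left-factoring is needed when two productions for the same non-terminal
share a common prefix on the right-hand side.

Productions for A:
  A → ( (
  A → ( ( num (
  A → ( ( *

Found common prefix '( (' in productions for A

Answer: Yes, A has productions with common prefix '( ('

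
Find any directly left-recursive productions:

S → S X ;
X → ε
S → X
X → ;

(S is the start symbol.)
Yes, S is left-recursive

Direct left recursion occurs when N → N α for some non-terminal N (the right-hand side begins with the left-hand side itself).

S → S X ;: LEFT RECURSIVE (starts with S)
X → ε: starts with ε
S → X: starts with X
X → ;: starts with ';'

The grammar has direct left recursion on: S.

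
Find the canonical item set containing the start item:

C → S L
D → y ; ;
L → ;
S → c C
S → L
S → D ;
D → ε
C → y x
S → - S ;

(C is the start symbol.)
First, augment the grammar with C' → C
I₀ = CLOSURE({ [C' → . C] }):
  [C' → . C] has the dot before C: add [C → . S L], [C → . y x]
  [C → . S L] has the dot before S: add [S → . c C], [S → . L], [S → . D ;], [S → . - S ;]
  [S → . L] has the dot before L: add [L → . ;]
  [S → . D ;] has the dot before D: add [D → . y ; ;], [D → .]
No further items can be added.

I₀ = { [C → . S L], [C → . y x], [C' → . C], [D → . y ; ;], [D → .], [L → . ;], [S → . - S ;], [S → . D ;], [S → . L], [S → . c C] }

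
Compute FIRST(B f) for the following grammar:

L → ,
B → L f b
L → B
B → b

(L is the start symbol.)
FIRST sets of the non-terminals involved (from the grammar, by fixed-point iteration):
  FIRST(B) = { ',', 'b' }

To compute FIRST(B f), process the symbols left to right:
Symbol B is a non-terminal. Add FIRST(B) \ {ε} = { ',', 'b' }
B is not nullable (ε ∉ FIRST(B)), so stop here.
FIRST(B f) = { ',', 'b' }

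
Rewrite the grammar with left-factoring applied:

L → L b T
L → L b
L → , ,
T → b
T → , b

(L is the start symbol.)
Left-factoring transforms A → αβ₁ | αβ₂ into A → αA' and A' → β₁ | β₂
(α is the longest common prefix among the alternatives). Repeat until
no nonterminal has two alternatives with a common prefix.

Round 1: L has alternatives sharing prefix 'L b'. Introduce L': L → L b L'
  Add: L' → T
  Add: L' → ε

No remaining common prefixes — done.

Resulting grammar:
L → L b L'
L' → T
L' → ε
L → , ,
T → b
T → , b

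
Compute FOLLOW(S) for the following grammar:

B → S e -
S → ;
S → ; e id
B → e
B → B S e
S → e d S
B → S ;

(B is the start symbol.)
{ ';', 'e' }

To compute FOLLOW(S), find every occurrence of S on a right-hand side N → α S β: add FIRST(β) \ {ε}, and if β is empty or nullable also add FOLLOW(N). Iterate to a fixed point.

In B → S e -: S is followed by e '-', add FIRST(e '-') \ {ε} = { 'e' }
In B → B S e: S is followed by e, add FIRST(e) \ {ε} = { 'e' }
In S → e d S: S is at the end; this adds FOLLOW(S) to itself — nothing new
In B → S ;: S is followed by ';', add FIRST(';') \ {ε} = { ';' }

Taking the union: FOLLOW(S) = { ';', 'e' }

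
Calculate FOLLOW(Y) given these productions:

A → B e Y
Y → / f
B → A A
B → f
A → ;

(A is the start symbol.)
To compute FOLLOW(Y), find every occurrence of Y on a right-hand side N → α Y β: add FIRST(β) \ {ε}, and if β is empty or nullable also add FOLLOW(N). Iterate to a fixed point.

In A → B e Y: Y is at the end, add FOLLOW(A)

The FOLLOW sets referred to above (computed the same way, to a fixed point):
  FOLLOW(A) = { $, ';', 'e', 'f' }

Taking the union: FOLLOW(Y) = { $, ';', 'e', 'f' }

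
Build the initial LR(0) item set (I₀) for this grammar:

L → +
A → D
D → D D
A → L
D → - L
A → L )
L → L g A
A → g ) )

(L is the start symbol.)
{ [L → . +], [L → . L g A], [L' → . L] }

First, augment the grammar with L' → L
I₀ = CLOSURE({ [L' → . L] }):
  [L' → . L] has the dot before L: add [L → . +], [L → . L g A]
No further items can be added.

I₀ = { [L → . +], [L → . L g A], [L' → . L] }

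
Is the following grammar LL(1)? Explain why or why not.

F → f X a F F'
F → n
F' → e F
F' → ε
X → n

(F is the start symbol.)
No. Predict set conflict for F': { 'e' }

A grammar is LL(1) if for each non-terminal N with multiple productions, the predict sets of those productions are pairwise disjoint, where PREDICT(N → α) = (FIRST(α) \ {ε}) ∪ (FOLLOW(N) if α ⇒* ε).

Relevant sets:
  FOLLOW(F') = { $, 'e' }

For F:
  PREDICT(F → f X a F F') = { 'f' }
  PREDICT(F → n) = { 'n' }
For F':
  PREDICT(F' → e F) = { 'e' }
  PREDICT(F' → ε) = { $, 'e' }
X has a single production, so nothing to check there.

Conflict found: Predict set conflict for F': { 'e' }
The grammar is NOT LL(1).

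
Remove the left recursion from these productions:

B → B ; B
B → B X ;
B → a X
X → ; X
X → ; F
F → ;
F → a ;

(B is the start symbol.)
B → a X B'
B' → ; B B'
B' → X ; B'
B' → ε
X → ; X
X → ; F
F → ;
F → a ;

B is directly left-recursive. The standard transformation for
  A → A α₁ | ... | A α_m | β₁ | ... | β_n
is
  A  → β₁ A' | ... | β_n A'
  A' → α₁ A' | ... | α_m A' | ε

B → a X becomes B → a X B'
B → B ; B becomes B' → ; B B'
B → B X ; becomes B' → X ; B'
Add B' → ε

Productions for other non-terminals are unchanged:
  X → ; X
  X → ; F
  F → ;
  F → a ;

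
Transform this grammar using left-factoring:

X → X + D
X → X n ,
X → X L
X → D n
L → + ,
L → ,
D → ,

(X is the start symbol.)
Left-factoring transforms A → αβ₁ | αβ₂ into A → αA' and A' → β₁ | β₂
(α is the longest common prefix among the alternatives). Repeat until
no nonterminal has two alternatives with a common prefix.

Round 1: X has alternatives sharing prefix 'X'. Introduce X': X → X X'
  Add: X' → + D
  Add: X' → n ,
  Add: X' → L

No remaining common prefixes — done.

Resulting grammar:
X → X X'
X' → + D
X' → n ,
X' → L
X → D n
L → + ,
L → ,
D → ,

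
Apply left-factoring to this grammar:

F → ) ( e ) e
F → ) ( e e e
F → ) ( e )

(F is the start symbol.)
Left-factoring transforms A → αβ₁ | αβ₂ into A → αA' and A' → β₁ | β₂
(α is the longest common prefix among the alternatives). Repeat until
no nonterminal has two alternatives with a common prefix.

Round 1: F has alternatives sharing prefix ') ( e'. Introduce F': F → ) ( e F'
  Add: F' → ) e
  Add: F' → e e
  Add: F' → )

Round 2: F' has alternatives sharing prefix ')'. Introduce F'': F' → ) F''
  Add: F'' → e
  Add: F'' → ε

No remaining common prefixes — done.

Resulting grammar:
F → ) ( e F'
F' → ) F''
F'' → e
F'' → ε
F' → e e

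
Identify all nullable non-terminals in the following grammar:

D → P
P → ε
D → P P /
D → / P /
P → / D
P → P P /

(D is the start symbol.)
ε-productions: P → ε
So P is immediately nullable.
D → P: every symbol on the right is nullable, so D is nullable too.
Every non-terminal is now nullable.
Nullable = { 'D', 'P' }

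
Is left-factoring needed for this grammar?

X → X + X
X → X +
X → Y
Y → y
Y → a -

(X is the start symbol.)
Left-factoring is needed when two productions for the same non-terminal
share a common prefix on the right-hand side.

Productions for X:
  X → X + X
  X → X +
  X → Y
Productions for Y:
  Y → y
  Y → a -

Found common prefix 'X +' in productions for X

Answer: Yes, X has productions with common prefix 'X +'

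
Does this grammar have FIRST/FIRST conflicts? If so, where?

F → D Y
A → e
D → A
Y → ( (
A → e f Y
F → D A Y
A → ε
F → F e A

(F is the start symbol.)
Yes. F → D Y / F → D A Y on { '(', 'e' }; F → D Y / F → F e A on { '(', 'e' }; F → D A Y / F → F e A on { '(', 'e' }; A → e / A → e f Y on { 'e' }

A FIRST/FIRST conflict occurs when two productions N → α and N → β for the same non-terminal have FIRST(α) ∩ FIRST(β) ≠ ∅ (with ε ∈ FIRST of a nullable right-hand side, so two nullable alternatives also conflict).

FIRST sets of the non-terminals at (or reachable through a nullable prefix from) the front of some alternative:
  FIRST(D) = { 'e', ε }
  FIRST(Y) = { '(' }
  FIRST(A) = { 'e', ε }
  FIRST(F) = { '(', 'e' }

Productions for F:
  F → D Y: FIRST = { '(', 'e' }
  F → D A Y: FIRST = { '(', 'e' }
  F → F e A: FIRST = { '(', 'e' }
Productions for A:
  A → e: FIRST = { 'e' }
  A → e f Y: FIRST = { 'e' }
  A → ε: FIRST = { ε }
D, Y have only one production, so no FIRST/FIRST conflict is possible there.

Conflict for F: F → D Y and F → D A Y
  Overlap: { '(', 'e' }
Conflict for F: F → D Y and F → F e A
  Overlap: { '(', 'e' }
Conflict for F: F → D A Y and F → F e A
  Overlap: { '(', 'e' }
Conflict for A: A → e and A → e f Y
  Overlap: { 'e' }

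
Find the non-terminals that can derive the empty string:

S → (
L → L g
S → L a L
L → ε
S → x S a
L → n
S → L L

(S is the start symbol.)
{ 'L', 'S' }

A non-terminal is nullable if it can derive ε (the empty string): either it has an ε-production, or it has a production whose right-hand side consists entirely of nullable non-terminals.

ε-productions: L → ε
So L is immediately nullable.
S → L L: every symbol on the right is nullable, so S is nullable too.
Every non-terminal is now nullable.
Nullable = { 'L', 'S' }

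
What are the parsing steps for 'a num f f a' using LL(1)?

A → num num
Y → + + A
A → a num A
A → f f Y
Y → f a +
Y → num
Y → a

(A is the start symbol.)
LL(1) parsing maintains a stack (initially the start symbol over $) and the input. At each step: if the stack top is a terminal, match it against the current input token; if it is a non-terminal N, replace it with the RHS of M[N, lookahead] (the unique production whose predict set contains the lookahead).

Stack is shown with the top on the left.

Stack      Input          Action
--------------------------------
A $        a num f f a $  output A → a num A
a num A $  a num f f a $  match 'a'
num A $    num f f a $    match 'num'
A $        f f a $        output A → f f Y
f f Y $    f f a $        match 'f'
f Y $      f a $          match 'f'
Y $        a $            output Y → a
a $        a $            match 'a'
$          $              accept

The string is accepted.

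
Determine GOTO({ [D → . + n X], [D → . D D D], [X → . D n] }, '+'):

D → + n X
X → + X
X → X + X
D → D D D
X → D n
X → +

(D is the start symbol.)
GOTO(I, '+') = CLOSURE({ [A → αX.β] : [A → α.Xβ] ∈ I, X = '+' })

Items with dot before '+', with the dot advanced:
  [D → . + n X] → [D → + . n X]
Closure adds nothing (no advanced item has the dot before a non-terminal).

GOTO = { [D → + . n X] }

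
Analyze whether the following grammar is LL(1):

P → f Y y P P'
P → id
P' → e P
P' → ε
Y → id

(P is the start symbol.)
No. Predict set conflict for P': { 'e' }

A grammar is LL(1) if for each non-terminal N with multiple productions, the predict sets of those productions are pairwise disjoint, where PREDICT(N → α) = (FIRST(α) \ {ε}) ∪ (FOLLOW(N) if α ⇒* ε).

Relevant sets:
  FOLLOW(P') = { $, 'e' }

For P:
  PREDICT(P → f Y y P P') = { 'f' }
  PREDICT(P → id) = { 'id' }
For P':
  PREDICT(P' → e P) = { 'e' }
  PREDICT(P' → ε) = { $, 'e' }
Y has a single production, so nothing to check there.

Conflict found: Predict set conflict for P': { 'e' }
The grammar is NOT LL(1).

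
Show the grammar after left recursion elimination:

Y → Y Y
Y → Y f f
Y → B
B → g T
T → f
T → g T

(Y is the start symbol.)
Y → B Y'
Y' → Y Y'
Y' → f f Y'
Y' → ε
B → g T
T → f
T → g T

Y is directly left-recursive. The standard transformation for
  A → A α₁ | ... | A α_m | β₁ | ... | β_n
is
  A  → β₁ A' | ... | β_n A'
  A' → α₁ A' | ... | α_m A' | ε

Y → B becomes Y → B Y'
Y → Y Y becomes Y' → Y Y'
Y → Y f f becomes Y' → f f Y'
Add Y' → ε

Productions for other non-terminals are unchanged:
  B → g T
  T → f
  T → g T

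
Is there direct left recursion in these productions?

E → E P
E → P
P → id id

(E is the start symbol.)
Yes, E is left-recursive

Direct left recursion occurs when N → N α for some non-terminal N (the right-hand side begins with the left-hand side itself).

E → E P: LEFT RECURSIVE (starts with E)
E → P: starts with P
P → id id: starts with id

The grammar has direct left recursion on: E.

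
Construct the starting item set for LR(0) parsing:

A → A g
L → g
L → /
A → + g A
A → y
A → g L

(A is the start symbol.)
First, augment the grammar with A' → A
I₀ = CLOSURE({ [A' → . A] }):
  [A' → . A] has the dot before A: add [A → . A g], [A → . + g A], [A → . y], [A → . g L]
No further items can be added.

I₀ = { [A → . + g A], [A → . A g], [A → . g L], [A → . y], [A' → . A] }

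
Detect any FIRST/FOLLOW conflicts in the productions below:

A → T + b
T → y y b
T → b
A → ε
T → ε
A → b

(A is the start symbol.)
No FIRST/FOLLOW conflicts.

A FIRST/FOLLOW conflict occurs when a non-terminal N has a nullable alternative N → β (β ⇒* ε) and another alternative N → α with FIRST(α) ∩ FOLLOW(N) ≠ ∅: on such a lookahead the parser cannot decide between expanding α and letting N vanish via β.

Nullable non-terminals: A, T.
FIRST sets used below: FIRST(T) = { 'b', 'y', ε }

A: nullable alternative(s) A → ε; FOLLOW(A) = { $ }
  A → T + b: FIRST \ {ε} = { '+', 'b', 'y' } — disjoint from FOLLOW(A)
  A → ε: FIRST \ {ε} = { } — this is the only nullable alternative, skip
  A → b: FIRST \ {ε} = { 'b' } — disjoint from FOLLOW(A)

T: nullable alternative(s) T → ε; FOLLOW(T) = { '+' }
  T → y y b: FIRST \ {ε} = { 'y' } — disjoint from FOLLOW(T)
  T → b: FIRST \ {ε} = { 'b' } — disjoint from FOLLOW(T)
  T → ε: FIRST \ {ε} = { } — this is the only nullable alternative, skip

No FIRST/FOLLOW conflicts found.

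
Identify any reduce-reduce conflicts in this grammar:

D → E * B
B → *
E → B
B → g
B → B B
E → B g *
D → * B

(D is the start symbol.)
No reduce-reduce conflicts

Augment with D' → D and build the canonical LR(0) collection (I0 = CLOSURE({[D' → . D]}), then GOTO on every symbol after a dot until no new states appear). It has 13 states:
  I0: { [B → . *], [B → . B B], [B → . g], [D → . * B], [D → . E * B], [D' → . D], [E → . B g *], [E → . B] }  — shift
  I1: { [B → * .], [B → . *], [B → . B B], [B → . g], [D → * . B] }  — shift, reduce
  I2: { [B → . *], [B → . B B], [B → . g], [B → B . B], [E → B . g *], [E → B .] }  — shift, reduce
  I3: { [D' → D .] }  — accept
  I4: { [D → E . * B] }  — shift
  I5: { [B → g .] }  — reduce
  I6: { [B → . *], [B → . B B], [B → . g], [D → E * . B] }  — shift
  I7: { [B → * .] }  — reduce
  I8: { [B → . *], [B → . B B], [B → . g], [B → B . B], [D → E * B .] }  — shift, reduce
  I9: { [B → . *], [B → . B B], [B → . g], [B → B . B], [B → B B .] }  — shift, reduce
  I10: { [B → g .], [E → B g . *] }  — shift, reduce
  I11: { [E → B g * .] }  — reduce
  I12: { [B → . *], [B → . B B], [B → . g], [B → B . B], [D → * B .] }  — shift, reduce

No state contains more than one complete item.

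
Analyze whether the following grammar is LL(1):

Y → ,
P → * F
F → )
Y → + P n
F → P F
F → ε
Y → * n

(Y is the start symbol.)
No. Predict set conflict for F: { ')' }

Relevant sets:
  FIRST(P) = { '*' }
  FOLLOW(F) = { ')', '*', 'n' }

For Y:
  PREDICT(Y → ',') = { ',' }
  PREDICT(Y → '+' P n) = { '+' }
  PREDICT(Y → '*' n) = { '*' }
For F:
  PREDICT(F → ')') = { ')' }
  PREDICT(F → P F) = { '*' }
  PREDICT(F → ε) = { ')', '*', 'n' }
P has a single production, so nothing to check there.

Conflict found: Predict set conflict for F: { ')' }
The grammar is NOT LL(1).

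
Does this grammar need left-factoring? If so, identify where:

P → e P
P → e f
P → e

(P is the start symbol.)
Left-factoring is needed when two productions for the same non-terminal
share a common prefix on the right-hand side.

Productions for P:
  P → e P
  P → e f
  P → e

Found common prefix 'e' in productions for P

Answer: Yes, P has productions with common prefix 'e'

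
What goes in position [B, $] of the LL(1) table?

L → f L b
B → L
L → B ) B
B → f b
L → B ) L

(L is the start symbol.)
Empty (error entry)

To find M[B, $], we find productions for B where $ is in the predict set (PREDICT(N → α) = (FIRST(α) \ {ε}) ∪ (FOLLOW(N) if α ⇒* ε)).

Relevant sets:
  FIRST(L) = { 'f' }

B → L: PREDICT = { 'f' }
B → f b: PREDICT = { 'f' }

M[B, $] is empty (no production applies)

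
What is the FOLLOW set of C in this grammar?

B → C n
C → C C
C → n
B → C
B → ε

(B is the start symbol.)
In B → C n: C is followed by n, add FIRST(n) \ {ε} = { 'n' }
In C → C C: C is followed by C, add FIRST(C) \ {ε} = { 'n' }
In C → C C: C is at the end; this adds FOLLOW(C) to itself — nothing new
In B → C: C is at the end, add FOLLOW(B)

The FOLLOW sets referred to above (computed the same way, to a fixed point):
  FOLLOW(B) = { $ }

Taking the union: FOLLOW(C) = { $, 'n' }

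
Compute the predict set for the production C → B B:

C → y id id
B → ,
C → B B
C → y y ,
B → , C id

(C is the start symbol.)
PREDICT(C → B B) = (FIRST(RHS) \ {ε}) ∪ (FOLLOW(C) if ε ∈ FIRST(RHS), i.e. RHS ⇒* ε)
FIRST(B) = { ',' }
FIRST(B B) = { ',' }
ε ∉ FIRST(B B), so FOLLOW(C) is not added.
PREDICT(C → B B) = { ',' }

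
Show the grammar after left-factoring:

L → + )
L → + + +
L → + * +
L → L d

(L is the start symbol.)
L → + L'
L' → )
L' → + +
L' → * +
L → L d

Left-factoring transforms A → αβ₁ | αβ₂ into A → αA' and A' → β₁ | β₂
(α is the longest common prefix among the alternatives). Repeat until
no nonterminal has two alternatives with a common prefix.

Round 1: L has alternatives sharing prefix '+'. Introduce L': L → + L'
  Add: L' → )
  Add: L' → + +
  Add: L' → * +

No remaining common prefixes — done.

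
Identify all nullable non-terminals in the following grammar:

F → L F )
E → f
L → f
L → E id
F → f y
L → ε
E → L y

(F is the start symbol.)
{ 'L' }

A non-terminal is nullable if it can derive ε (the empty string): either it has an ε-production, or it has a production whose right-hand side consists entirely of nullable non-terminals.

ε-productions: L → ε
So L is immediately nullable.
No further non-terminal can be added: every production for the remaining non-terminals contains a terminal or a non-nullable non-terminal.
Nullable = { 'L' }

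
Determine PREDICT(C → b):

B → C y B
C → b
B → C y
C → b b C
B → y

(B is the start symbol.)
PREDICT(C → b) = (FIRST(RHS) \ {ε}) ∪ (FOLLOW(C) if ε ∈ FIRST(RHS), i.e. RHS ⇒* ε)
FIRST(b) = { 'b' }
ε ∉ FIRST(b), so FOLLOW(C) is not added.
PREDICT(C → b) = { 'b' }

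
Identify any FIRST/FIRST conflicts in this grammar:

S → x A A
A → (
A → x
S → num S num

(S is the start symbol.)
A FIRST/FIRST conflict occurs when two productions N → α and N → β for the same non-terminal have FIRST(α) ∩ FIRST(β) ≠ ∅ (with ε ∈ FIRST of a nullable right-hand side, so two nullable alternatives also conflict).

Productions for S:
  S → x A A: FIRST = { 'x' }
  S → num S num: FIRST = { 'num' }
Productions for A:
  A → (: FIRST = { '(' }
  A → x: FIRST = { 'x' }

All alternatives of each non-terminal have pairwise disjoint FIRST sets.

Answer: No FIRST/FIRST conflicts.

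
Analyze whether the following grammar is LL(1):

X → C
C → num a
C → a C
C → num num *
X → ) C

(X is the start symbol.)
No. Predict set conflict for C: { 'num' }

A grammar is LL(1) if for each non-terminal N with multiple productions, the predict sets of those productions are pairwise disjoint, where PREDICT(N → α) = (FIRST(α) \ {ε}) ∪ (FOLLOW(N) if α ⇒* ε).

Relevant sets:
  FIRST(C) = { 'a', 'num' }

For X:
  PREDICT(X → C) = { 'a', 'num' }
  PREDICT(X → ')' C) = { ')' }
For C:
  PREDICT(C → num a) = { 'num' }
  PREDICT(C → a C) = { 'a' }
  PREDICT(C → num num '*') = { 'num' }

Conflict found: Predict set conflict for C: { 'num' }
The grammar is NOT LL(1).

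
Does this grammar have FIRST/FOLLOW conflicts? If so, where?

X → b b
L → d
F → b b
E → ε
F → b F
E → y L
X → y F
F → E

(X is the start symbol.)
A FIRST/FOLLOW conflict occurs when a non-terminal N has a nullable alternative N → β (β ⇒* ε) and another alternative N → α with FIRST(α) ∩ FOLLOW(N) ≠ ∅: on such a lookahead the parser cannot decide between expanding α and letting N vanish via β.

Nullable non-terminals: E, F.
FIRST sets used below: FIRST(E) = { 'y', ε }

E: nullable alternative(s) E → ε; FOLLOW(E) = { $ }
  E → ε: FIRST \ {ε} = { } — this is the only nullable alternative, skip
  E → y L: FIRST \ {ε} = { 'y' } — disjoint from FOLLOW(E)

F: nullable alternative(s) F → E; FOLLOW(F) = { $ }
  F → b b: FIRST \ {ε} = { 'b' } — disjoint from FOLLOW(F)
  F → b F: FIRST \ {ε} = { 'b' } — disjoint from FOLLOW(F)
  F → E: FIRST \ {ε} = { 'y' } — this is the only nullable alternative, skip

L, X have no nullable alternative, so no FIRST/FOLLOW check is needed there.

No FIRST/FOLLOW conflicts found.

Answer: No FIRST/FOLLOW conflicts.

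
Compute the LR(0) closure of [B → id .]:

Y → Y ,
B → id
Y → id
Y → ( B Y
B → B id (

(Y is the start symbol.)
Start with: [B → id .]
The dot is at the end, so nothing is added.

CLOSURE = { [B → id .] }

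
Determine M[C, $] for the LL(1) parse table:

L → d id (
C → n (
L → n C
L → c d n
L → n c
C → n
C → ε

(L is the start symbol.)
To find M[C, $], we find productions for C where $ is in the predict set (PREDICT(N → α) = (FIRST(α) \ {ε}) ∪ (FOLLOW(N) if α ⇒* ε)).

Relevant sets:
  FOLLOW(C) = { $ }

C → n (: PREDICT = { 'n' }
C → n: PREDICT = { 'n' }
C → ε: PREDICT = { $ }
  $ is in predict set, so this production goes in M[C, $]

M[C, $] = C → ε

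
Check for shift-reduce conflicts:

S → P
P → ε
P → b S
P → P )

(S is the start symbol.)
Yes — I0: [P → .] vs [P → . b S]; I1: [S → P .] vs [P → P . )]; I3: [P → .] vs [P → . b S]

A shift-reduce conflict occurs when an LR(0) state has both:
  - a complete (reduce) item [A → α .] (dot at the end), and
  - a shift item [B → β . c γ] (dot before a terminal).

Augment with S' → S and build the canonical LR(0) collection (I0 = CLOSURE({[S' → . S]}), then GOTO on every symbol after a dot until no new states appear). It has 6 states:
  I0: { [P → . P )], [P → . b S], [P → .], [S → . P], [S' → . S] }  — shift, reduce
  I1: { [P → P . )], [S → P .] }  — shift, reduce
  I2: { [S' → S .] }  — accept
  I3: { [P → . P )], [P → . b S], [P → .], [P → b . S], [S → . P] }  — shift, reduce
  I4: { [P → b S .] }  — reduce
  I5: { [P → P ) .] }  — reduce

I0 contains reduce item [P → .] and shift item [P → . b S] — shift-reduce conflict.
I1 contains reduce item [S → P .] and shift item [P → P . )] — shift-reduce conflict.
I3 contains reduce item [P → .] and shift item [P → . b S] — shift-reduce conflict.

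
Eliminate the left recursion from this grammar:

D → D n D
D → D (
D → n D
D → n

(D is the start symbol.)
D is directly left-recursive. The standard transformation for
  A → A α₁ | ... | A α_m | β₁ | ... | β_n
is
  A  → β₁ A' | ... | β_n A'
  A' → α₁ A' | ... | α_m A' | ε

D → n D becomes D → n D D'
D → n becomes D → n D'
D → D n D becomes D' → n D D'
D → D ( becomes D' → ( D'
Add D' → ε

Resulting grammar:
D → n D D'
D → n D'
D' → n D D'
D' → ( D'
D' → ε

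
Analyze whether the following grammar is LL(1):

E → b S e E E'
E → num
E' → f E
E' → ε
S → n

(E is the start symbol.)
No. Predict set conflict for E': { 'f' }

A grammar is LL(1) if for each non-terminal N with multiple productions, the predict sets of those productions are pairwise disjoint, where PREDICT(N → α) = (FIRST(α) \ {ε}) ∪ (FOLLOW(N) if α ⇒* ε).

Relevant sets:
  FOLLOW(E') = { $, 'f' }

For E:
  PREDICT(E → b S e E E') = { 'b' }
  PREDICT(E → num) = { 'num' }
For E':
  PREDICT(E' → f E) = { 'f' }
  PREDICT(E' → ε) = { $, 'f' }
S has a single production, so nothing to check there.

Conflict found: Predict set conflict for E': { 'f' }
The grammar is NOT LL(1).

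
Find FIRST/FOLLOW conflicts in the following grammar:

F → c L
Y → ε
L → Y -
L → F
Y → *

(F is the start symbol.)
A FIRST/FOLLOW conflict occurs when a non-terminal N has a nullable alternative N → β (β ⇒* ε) and another alternative N → α with FIRST(α) ∩ FOLLOW(N) ≠ ∅: on such a lookahead the parser cannot decide between expanding α and letting N vanish via β.

Nullable non-terminals: Y.

Y: nullable alternative(s) Y → ε; FOLLOW(Y) = { '-' }
  Y → ε: FIRST \ {ε} = { } — this is the only nullable alternative, skip
  Y → *: FIRST \ {ε} = { '*' } — disjoint from FOLLOW(Y)

F, L have no nullable alternative, so no FIRST/FOLLOW check is needed there.

No FIRST/FOLLOW conflicts found.

Answer: No FIRST/FOLLOW conflicts.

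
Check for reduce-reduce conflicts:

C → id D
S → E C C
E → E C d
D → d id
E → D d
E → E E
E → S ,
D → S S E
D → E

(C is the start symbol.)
Augment with C' → C and build the canonical LR(0) collection (I0 = CLOSURE({[C' → . C]}), then GOTO on every symbol after a dot until no new states appear). It has 17 states:
  I0: { [C → . id D], [C' → . C] }  — shift
  I1: { [C' → C .] }  — accept
  I2: { [C → id . D], [D → . E], [D → . S S E], [D → . d id], [E → . D d], [E → . E C d], [E → . E E], [E → . S ,], [S → . E C C] }  — shift
  I3: { [C → id D .], [E → D . d] }  — shift, reduce
  I4: { [C → . id D], [D → . E], [D → . S S E], [D → . d id], [D → E .], [E → . D d], [E → . E C d], [E → . E E], [E → . S ,], [E → E . C d], [E → E . E], [S → . E C C], [S → E . C C] }  — shift, reduce
  I5: { [D → . E], [D → . S S E], [D → . d id], [D → S . S E], [E → . D d], [E → . E C d], [E → . E E], [E → . S ,], [E → S . ,], [S → . E C C] }  — shift
  I6: { [D → d . id] }  — shift
  I7: { [D → d id .] }  — reduce
  I8: { [E → S , .] }  — reduce
  I9: { [E → D . d] }  — shift
  I10: { [D → . E], [D → . S S E], [D → . d id], [D → S . S E], [D → S S . E], [E → . D d], [E → . E C d], [E → . E E], [E → . S ,], [E → S . ,], [S → . E C C] }  — shift
  I11: { [C → . id D], [D → . E], [D → . S S E], [D → . d id], [D → E .], [D → S S E .], [E → . D d], [E → . E C d], [E → . E E], [E → . S ,], [E → E . C d], [E → E . E], [S → . E C C], [S → E . C C] }  — shift, 2 reduces
  I12: { [C → . id D], [E → E C . d], [S → E C . C] }  — shift
  I13: { [C → . id D], [D → . E], [D → . S S E], [D → . d id], [D → E .], [E → . D d], [E → . E C d], [E → . E E], [E → . S ,], [E → E . C d], [E → E . E], [E → E E .], [S → . E C C], [S → E . C C] }  — shift, 2 reduces
  I14: { [S → E C C .] }  — reduce
  I15: { [E → E C d .] }  — reduce
  I16: { [E → D d .] }  — reduce

I11 contains complete items [D → E .], [D → S S E .] — reduce-reduce conflict.
I13 contains complete items [D → E .], [E → E E .] — reduce-reduce conflict.

Answer: Yes — I11: [D → E .] vs [D → S S E .]; I13: [D → E .] vs [E → E E .]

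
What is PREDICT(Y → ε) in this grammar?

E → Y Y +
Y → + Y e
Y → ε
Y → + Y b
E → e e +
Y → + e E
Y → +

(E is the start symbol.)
PREDICT(Y → ε) = (FIRST(RHS) \ {ε}) ∪ (FOLLOW(Y) if ε ∈ FIRST(RHS), i.e. RHS ⇒* ε)
The right-hand side is ε (FIRST(ε) = { ε }), so the predict set is FOLLOW(Y) = { '+', 'b', 'e' }
PREDICT(Y → ε) = { '+', 'b', 'e' }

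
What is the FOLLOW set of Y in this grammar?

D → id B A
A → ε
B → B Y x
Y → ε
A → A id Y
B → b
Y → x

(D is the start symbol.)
{ $, 'id', 'x' }

To compute FOLLOW(Y), find every occurrence of Y on a right-hand side N → α Y β: add FIRST(β) \ {ε}, and if β is empty or nullable also add FOLLOW(N). Iterate to a fixed point.

In B → B Y x: Y is followed by x, add FIRST(x) \ {ε} = { 'x' }
In A → A id Y: Y is at the end, add FOLLOW(A)

The FOLLOW sets referred to above (computed the same way, to a fixed point):
  FOLLOW(A) = { $, 'id' }

Taking the union: FOLLOW(Y) = { $, 'id', 'x' }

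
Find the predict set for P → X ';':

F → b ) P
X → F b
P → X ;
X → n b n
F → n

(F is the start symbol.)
PREDICT(P → X ';') = (FIRST(RHS) \ {ε}) ∪ (FOLLOW(P) if ε ∈ FIRST(RHS), i.e. RHS ⇒* ε)
FIRST(X) = { 'b', 'n' }
FIRST(X ';') = { 'b', 'n' }
ε ∉ FIRST(X ';'), so FOLLOW(P) is not added.
PREDICT(P → X ';') = { 'b', 'n' }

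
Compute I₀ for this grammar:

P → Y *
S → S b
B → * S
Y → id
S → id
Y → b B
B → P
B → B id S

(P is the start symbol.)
First, augment the grammar with P' → P
I₀ = CLOSURE({ [P' → . P] }):
  [P' → . P] has the dot before P: add [P → . Y *]
  [P → . Y *] has the dot before Y: add [Y → . id], [Y → . b B]
No further items can be added.

I₀ = { [P → . Y *], [P' → . P], [Y → . b B], [Y → . id] }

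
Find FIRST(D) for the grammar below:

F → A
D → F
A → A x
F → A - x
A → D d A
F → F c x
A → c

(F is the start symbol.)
To compute FIRST(D), examine every production with D on the left-hand side, reading each right-hand side left to right until a non-nullable symbol is reached.

FIRST sets of the other non-terminals involved (by the same procedure, iterated to a fixed point):
  FIRST(F) = { 'c' }

From D → F:
  - F is a non-terminal: add FIRST(F) \ {ε} = { 'c' }
    F is not nullable, so stop

Collecting: FIRST(D) = { 'c' }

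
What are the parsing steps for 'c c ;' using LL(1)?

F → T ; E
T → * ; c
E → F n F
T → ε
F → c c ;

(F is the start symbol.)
Stack is shown with the top on the left.

Stack    Input    Action
------------------------
F $      c c ; $  output F → c c ;
c c ; $  c c ; $  match 'c'
c ; $    c ; $    match 'c'
; $      ; $      match ';'
$        $        accept

The string is accepted.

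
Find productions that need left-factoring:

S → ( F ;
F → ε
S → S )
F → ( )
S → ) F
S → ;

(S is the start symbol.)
Left-factoring is needed when two productions for the same non-terminal
share a common prefix on the right-hand side.

Productions for S:
  S → ( F ;
  S → S )
  S → ) F
  S → ;
Productions for F:
  F → ε
  F → ( )

No common prefixes found.

Answer: No, left-factoring is not needed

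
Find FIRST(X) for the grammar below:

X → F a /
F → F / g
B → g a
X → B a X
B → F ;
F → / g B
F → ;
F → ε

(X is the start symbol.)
{ '/', ';', 'a', 'g' }

FIRST sets of the other non-terminals involved (by the same procedure, iterated to a fixed point):
  FIRST(F) = { '/', ';', ε }
  FIRST(B) = { '/', ';', 'g' }

From X → F a /:
  - F is a non-terminal: add FIRST(F) \ {ε} = { '/', ';' }
    F is nullable, so continue to the next symbol
  - a is a terminal: add 'a' and stop
From X → B a X:
  - B is a non-terminal: add FIRST(B) \ {ε} = { '/', ';', 'g' }
    B is not nullable, so stop

Collecting: FIRST(X) = { '/', ';', 'a', 'g' }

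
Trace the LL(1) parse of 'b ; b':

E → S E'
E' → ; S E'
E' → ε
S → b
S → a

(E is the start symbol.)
Stack is shown with the top on the left.

Stack     Input    Action
-------------------------
E $       b ; b $  output E → S E'
S E' $    b ; b $  output S → b
b E' $    b ; b $  match 'b'
E' $      ; b $    output E' → ; S E'
; S E' $  ; b $    match ';'
S E' $    b $      output S → b
b E' $    b $      match 'b'
E' $      $        output E' → ε
$         $        accept

The string is accepted.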